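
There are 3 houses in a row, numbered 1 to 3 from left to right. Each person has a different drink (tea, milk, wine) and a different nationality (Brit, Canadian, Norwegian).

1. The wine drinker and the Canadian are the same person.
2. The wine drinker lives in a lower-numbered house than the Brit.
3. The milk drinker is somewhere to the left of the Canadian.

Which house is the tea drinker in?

So house 3 gets tea for drink.
House 1 nationality: only Norwegian fits.
By clue 1, the wine drinker is in house 2.
The Canadian is in house 2 (clue 1).
Clue 2: the Brit is in house 3.
By clue 3, the milk drinker is in house 1.
So: house 1 = milk/Norwegian, house 2 = wine/Canadian, house 3 = tea/Brit.

3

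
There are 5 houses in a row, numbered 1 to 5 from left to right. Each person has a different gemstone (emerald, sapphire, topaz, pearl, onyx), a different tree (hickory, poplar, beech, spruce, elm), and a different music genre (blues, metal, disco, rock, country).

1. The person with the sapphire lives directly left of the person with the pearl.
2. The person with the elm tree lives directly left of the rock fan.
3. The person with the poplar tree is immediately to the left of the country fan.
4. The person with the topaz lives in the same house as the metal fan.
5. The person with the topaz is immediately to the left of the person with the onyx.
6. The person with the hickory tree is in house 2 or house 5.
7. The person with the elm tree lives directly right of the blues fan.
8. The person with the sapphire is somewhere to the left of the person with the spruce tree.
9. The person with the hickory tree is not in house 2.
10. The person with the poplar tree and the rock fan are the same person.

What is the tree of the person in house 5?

The person with the hickory tree is in house 5 (clue 9).
So house 1 gets beech for tree.
The person with the elm tree is narrowed to house 2 or 3; consider each.
Placing it in house 2 leads to a contradiction, so it's in house 3.
The rock fan is in house 4 (clue 2).
Clue 7 places the blues fan in house 2.
By clue 10, the person with the poplar tree is in house 4.
That leaves spruce as the tree for house 2.
So house 5 gets country for music genre.
The person with the sapphire is in house 1 (clue 8).
So house 3 gets topaz for gemstone.
That leaves emerald as the gemstone for house 5.
Clue 1: the person with the pearl is in house 2.
Clue 4: the metal fan is in house 3.
By clue 5, the person with the onyx is in house 4.
The only music genre still possible for house 1 is disco.
So: house 1 = sapphire/beech/disco, house 2 = pearl/spruce/blues, house 3 = topaz/elm/metal, house 4 = onyx/poplar/rock, house 5 = emerald/hickory/country.

hickory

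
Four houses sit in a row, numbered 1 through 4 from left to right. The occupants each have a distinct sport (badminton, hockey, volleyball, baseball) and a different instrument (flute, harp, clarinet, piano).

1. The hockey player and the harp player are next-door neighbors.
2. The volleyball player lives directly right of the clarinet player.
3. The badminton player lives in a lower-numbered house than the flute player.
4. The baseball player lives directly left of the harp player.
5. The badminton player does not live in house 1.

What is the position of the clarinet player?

The badminton player is narrowed to house 2 or 3; consider each.
Placing it in house 3 leads to a contradiction, so it's in house 2.
That leaves piano as the instrument for house 1.
The only sport still possible for house 4 is volleyball.
The clarinet player is in house 3 (clue 2).
House 2 instrument: only harp fits.
House 4's instrument must be flute (nothing else left).
From clue 4, the baseball player must be in house 1.
That leaves hockey as the sport for house 3.
So: house 1 = baseball/piano, house 2 = badminton/harp, house 3 = hockey/clarinet, house 4 = volleyball/flute.

3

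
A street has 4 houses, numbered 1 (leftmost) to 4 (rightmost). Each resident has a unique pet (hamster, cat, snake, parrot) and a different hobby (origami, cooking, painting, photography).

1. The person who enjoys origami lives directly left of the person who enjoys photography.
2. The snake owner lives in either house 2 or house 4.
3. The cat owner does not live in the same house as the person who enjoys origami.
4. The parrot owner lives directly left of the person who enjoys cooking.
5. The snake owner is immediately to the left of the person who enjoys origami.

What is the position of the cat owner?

Clue 5 places the snake owner in house 2.
From clue 5, the person who enjoys origami must be in house 3.
House 1 hobby: only painting fits.
From clue 1, the person who enjoys photography must be in house 4.
So house 2 gets cooking for hobby.
Clue 4: the parrot owner is in house 1.
House 3's pet must be hamster (nothing else left).
That leaves cat as the pet for house 4.
So: house 1 = parrot/painting, house 2 = snake/cooking, house 3 = hamster/origami, house 4 = cat/photography.

4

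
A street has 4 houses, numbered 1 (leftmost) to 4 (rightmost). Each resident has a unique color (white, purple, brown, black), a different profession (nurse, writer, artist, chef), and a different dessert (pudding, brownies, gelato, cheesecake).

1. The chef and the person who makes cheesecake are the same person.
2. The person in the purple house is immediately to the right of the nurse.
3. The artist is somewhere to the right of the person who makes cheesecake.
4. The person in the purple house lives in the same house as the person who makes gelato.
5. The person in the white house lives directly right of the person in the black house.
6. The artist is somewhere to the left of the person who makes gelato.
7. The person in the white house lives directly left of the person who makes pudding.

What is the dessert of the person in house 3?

pudding

House 4 profession: only writer fits.
So house 1 gets chef for profession.
The person who makes cheesecake is in house 1 (clue 1).
The only dessert still possible for house 2 is brownies.
The person in the black house is narrowed to house 1 or 2; consider each.
Placing it in house 2 leads to a contradiction, so it's in house 1.
The person in the white house is in house 2 (clue 5).
From clue 7, the person who makes pudding must be in house 3.
House 4's dessert must be gelato (nothing else left).
The person in the purple house is in house 4 (clue 4).
That leaves brown as the color for house 3.
The nurse is in house 3 (clue 2).
So house 2 gets artist for profession.
So: house 1 = black/chef/cheesecake, house 2 = white/artist/brownies, house 3 = brown/nurse/pudding, house 4 = purple/writer/gelato.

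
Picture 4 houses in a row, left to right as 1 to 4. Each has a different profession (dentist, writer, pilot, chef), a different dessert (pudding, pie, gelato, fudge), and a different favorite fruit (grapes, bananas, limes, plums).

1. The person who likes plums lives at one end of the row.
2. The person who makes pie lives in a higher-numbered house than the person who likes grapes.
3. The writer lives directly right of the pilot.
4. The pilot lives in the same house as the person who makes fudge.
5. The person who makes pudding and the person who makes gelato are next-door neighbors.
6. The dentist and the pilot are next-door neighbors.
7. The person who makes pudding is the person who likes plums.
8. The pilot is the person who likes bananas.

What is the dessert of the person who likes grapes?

The person who makes gelato is narrowed to house 2 or 3; consider each.
Placing it in house 3 leads to a contradiction, so it's in house 2.
From clue 5, the person who makes pudding must be in house 1.
The person who likes plums is in house 1 (clue 7).
The only dessert still possible for house 3 is fudge.
House 4's dessert must be pie (nothing else left).
So house 4 gets limes for favorite fruit.
Clue 4: the pilot is in house 3.
The person who likes bananas is in house 3 (clue 8).
The only profession still possible for house 1 is chef.
The only favorite fruit still possible for house 2 is grapes.
Clue 3 places the writer in house 4.
House 2 profession: only dentist fits.
So: house 1 = chef/pudding/plums, house 2 = dentist/gelato/grapes, house 3 = pilot/fudge/bananas, house 4 = writer/pie/limes.

gelato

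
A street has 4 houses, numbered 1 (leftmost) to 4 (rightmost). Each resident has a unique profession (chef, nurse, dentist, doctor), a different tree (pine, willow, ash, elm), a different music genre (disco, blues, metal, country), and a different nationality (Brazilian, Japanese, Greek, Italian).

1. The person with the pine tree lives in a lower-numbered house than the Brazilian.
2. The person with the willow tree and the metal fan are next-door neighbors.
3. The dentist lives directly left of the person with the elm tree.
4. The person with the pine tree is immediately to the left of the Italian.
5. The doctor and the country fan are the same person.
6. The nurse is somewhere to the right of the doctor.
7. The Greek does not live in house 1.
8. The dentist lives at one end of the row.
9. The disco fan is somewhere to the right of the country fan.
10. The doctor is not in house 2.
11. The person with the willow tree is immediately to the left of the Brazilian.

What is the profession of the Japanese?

dentist

Clue 8: the dentist is in house 1.
House 3's profession must be doctor (nothing else left).
That leaves Japanese as the nationality for house 1.
Clue 3: the person with the elm tree is in house 2.
The country fan is in house 3 (clue 5).
From clue 6, the nurse must be in house 4.
From clue 9, the disco fan must be in house 4.
House 2 profession: only chef fits.
House 4's tree must be ash (nothing else left).
By clue 2, the metal fan is in house 2.
House 1's music genre must be blues (nothing else left).
So house 3 gets Greek for nationality.
The person with the pine tree is narrowed to house 1 or 3; consider each.
Placing it in house 3 leads to a contradiction, so it's in house 1.
From clue 4, the Italian must be in house 2.
That leaves willow as the tree for house 3.
House 4 nationality: only Brazilian fits.
So: house 1 = dentist/pine/blues/Japanese, house 2 = chef/elm/metal/Italian, house 3 = doctor/willow/country/Greek, house 4 = nurse/ash/disco/Brazilian.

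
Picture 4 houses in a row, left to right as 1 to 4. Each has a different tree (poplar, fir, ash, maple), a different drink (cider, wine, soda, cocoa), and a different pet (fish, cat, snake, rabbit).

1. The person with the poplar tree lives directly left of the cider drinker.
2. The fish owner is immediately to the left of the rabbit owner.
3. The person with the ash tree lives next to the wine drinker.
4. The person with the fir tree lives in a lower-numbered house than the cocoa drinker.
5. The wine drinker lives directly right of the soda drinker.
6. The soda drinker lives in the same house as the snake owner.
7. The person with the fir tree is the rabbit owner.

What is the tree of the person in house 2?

poplar

House 1 drink: only soda fits.
House 4's pet must be cat (nothing else left).
By clue 5, the wine drinker is in house 2.
From clue 6, the snake owner must be in house 1.
House 3 pet: only rabbit fits.
From clue 7, the person with the fir tree must be in house 3.
House 1's tree must be ash (nothing else left).
House 4's tree must be maple (nothing else left).
House 2's pet must be fish (nothing else left).
Clue 1 places the cider drinker in house 3.
From clue 4, the cocoa drinker must be in house 4.
House 2's tree must be poplar (nothing else left).
So: house 1 = ash/soda/snake, house 2 = poplar/wine/fish, house 3 = fir/cider/rabbit, house 4 = maple/cocoa/cat.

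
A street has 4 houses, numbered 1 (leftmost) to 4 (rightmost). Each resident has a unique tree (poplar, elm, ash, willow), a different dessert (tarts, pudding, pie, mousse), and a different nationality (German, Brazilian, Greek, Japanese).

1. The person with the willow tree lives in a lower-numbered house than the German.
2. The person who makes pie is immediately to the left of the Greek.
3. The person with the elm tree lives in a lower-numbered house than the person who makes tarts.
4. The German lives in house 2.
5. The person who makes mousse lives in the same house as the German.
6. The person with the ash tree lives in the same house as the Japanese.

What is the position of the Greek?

4

Clue 4: the German is in house 2.
By clue 5, the person who makes mousse is in house 2.
From clue 1, the person with the willow tree must be in house 1.
Clue 2: the person who makes pie is in house 3.
Clue 2 places the Greek in house 4.
The only dessert still possible for house 1 is pudding.
So house 4 gets tarts for dessert.
Clue 6 places the person with the ash tree in house 3.
The Japanese is in house 3 (clue 6).
So house 4 gets poplar for tree.
House 1's nationality must be Brazilian (nothing else left).
So house 2 gets elm for tree.
So: house 1 = willow/pudding/Brazilian, house 2 = elm/mousse/German, house 3 = ash/pie/Japanese, house 4 = poplar/tarts/Greek.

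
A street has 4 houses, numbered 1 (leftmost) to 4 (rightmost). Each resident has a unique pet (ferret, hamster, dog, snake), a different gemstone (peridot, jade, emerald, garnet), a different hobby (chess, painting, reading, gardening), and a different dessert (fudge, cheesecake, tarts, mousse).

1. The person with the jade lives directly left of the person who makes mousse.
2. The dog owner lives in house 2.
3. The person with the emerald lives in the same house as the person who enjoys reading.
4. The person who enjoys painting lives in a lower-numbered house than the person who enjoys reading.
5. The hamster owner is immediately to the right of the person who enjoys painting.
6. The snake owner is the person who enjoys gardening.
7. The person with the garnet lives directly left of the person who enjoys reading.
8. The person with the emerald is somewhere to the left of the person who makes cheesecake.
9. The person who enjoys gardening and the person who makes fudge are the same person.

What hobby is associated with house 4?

By clue 2, the dog owner is in house 2.
So house 4 gets peridot for gemstone.
From clue 5, the hamster owner must be in house 3.
From clue 5, the person who enjoys painting must be in house 2.
House 3 hobby: only reading fits.
The person with the emerald is in house 3 (clue 3).
From clue 7, the person with the garnet must be in house 2.
From clue 8, the person who makes cheesecake must be in house 4.
House 1 gemstone: only jade fits.
From clue 1, the person who makes mousse must be in house 2.
Clue 9 places the person who enjoys gardening in house 1.
So house 4 gets chess for hobby.
So house 1 gets fudge for dessert.
House 3 dessert: only tarts fits.
Clue 6 places the snake owner in house 1.
The only pet still possible for house 4 is ferret.
So: house 1 = snake/jade/gardening/fudge, house 2 = dog/garnet/painting/mousse, house 3 = hamster/emerald/reading/tarts, house 4 = ferret/peridot/chess/cheesecake.

chess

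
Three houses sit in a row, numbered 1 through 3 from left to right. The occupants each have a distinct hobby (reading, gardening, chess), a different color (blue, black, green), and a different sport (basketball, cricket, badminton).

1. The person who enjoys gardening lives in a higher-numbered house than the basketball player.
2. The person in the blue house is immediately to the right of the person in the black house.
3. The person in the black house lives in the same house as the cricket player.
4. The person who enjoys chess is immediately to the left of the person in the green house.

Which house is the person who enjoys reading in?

1

That leaves black as the color for house 1.
House 3 sport: only badminton fits.
Clue 2: the person in the blue house is in house 2.
By clue 3, the cricket player is in house 1.
House 3's color must be green (nothing else left).
So house 2 gets basketball for sport.
By clue 1, the person who enjoys gardening is in house 3.
Clue 4: the person who enjoys chess is in house 2.
The only hobby still possible for house 1 is reading.
So: house 1 = reading/black/cricket, house 2 = chess/blue/basketball, house 3 = gardening/green/badminton.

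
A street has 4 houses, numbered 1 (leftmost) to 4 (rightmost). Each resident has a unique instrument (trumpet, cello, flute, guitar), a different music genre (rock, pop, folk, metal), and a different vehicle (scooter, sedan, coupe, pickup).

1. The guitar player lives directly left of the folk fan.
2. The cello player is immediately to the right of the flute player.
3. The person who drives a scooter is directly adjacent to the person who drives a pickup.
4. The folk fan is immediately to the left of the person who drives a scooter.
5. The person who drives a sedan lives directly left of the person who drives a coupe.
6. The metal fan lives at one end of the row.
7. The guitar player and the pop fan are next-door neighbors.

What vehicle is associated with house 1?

sedan

So house 1 gets sedan for vehicle.
The person who drives a coupe is in house 2 (clue 5).
The guitar player is narrowed to house 1 or 2; consider each.
Placing it in house 1 leads to a contradiction, so it's in house 2.
Clue 1 places the folk fan in house 3.
Clue 4 places the person who drives a scooter in house 4.
House 2 music genre: only rock fits.
House 4 music genre: only metal fits.
So house 3 gets pickup for vehicle.
Clue 2 places the cello player in house 4.
Clue 2 places the flute player in house 3.
House 1's instrument must be trumpet (nothing else left).
House 1 music genre: only pop fits.
So: house 1 = trumpet/pop/sedan, house 2 = guitar/rock/coupe, house 3 = flute/folk/pickup, house 4 = cello/metal/scooter.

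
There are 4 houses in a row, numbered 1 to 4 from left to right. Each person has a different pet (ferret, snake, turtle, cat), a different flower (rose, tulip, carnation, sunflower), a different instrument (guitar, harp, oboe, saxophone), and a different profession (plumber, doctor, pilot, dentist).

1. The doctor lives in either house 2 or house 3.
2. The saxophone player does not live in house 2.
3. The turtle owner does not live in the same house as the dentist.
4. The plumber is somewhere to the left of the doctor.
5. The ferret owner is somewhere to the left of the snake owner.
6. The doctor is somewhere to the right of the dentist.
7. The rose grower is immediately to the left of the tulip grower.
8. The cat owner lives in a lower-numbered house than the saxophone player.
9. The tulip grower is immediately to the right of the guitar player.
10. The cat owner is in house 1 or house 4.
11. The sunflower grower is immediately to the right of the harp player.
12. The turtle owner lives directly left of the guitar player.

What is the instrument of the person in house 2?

oboe

Clue 10 places the cat owner in house 1.
That leaves snake as the pet for house 4.
That leaves pilot as the profession for house 4.
Clue 3 places the dentist in house 1.
From clue 12, the guitar player must be in house 3.
House 2 pet: only turtle fits.
House 3's pet must be ferret (nothing else left).
So house 4 gets saxophone for instrument.
House 3 profession: only doctor fits.
Clue 9: the tulip grower is in house 4.
House 1 flower: only carnation fits.
That leaves plumber as the profession for house 2.
The rose grower is in house 3 (clue 7).
House 2's flower must be sunflower (nothing else left).
From clue 11, the harp player must be in house 1.
So house 2 gets oboe for instrument.
So: house 1 = cat/carnation/harp/dentist, house 2 = turtle/sunflower/oboe/plumber, house 3 = ferret/rose/guitar/doctor, house 4 = snake/tulip/saxophone/pilot.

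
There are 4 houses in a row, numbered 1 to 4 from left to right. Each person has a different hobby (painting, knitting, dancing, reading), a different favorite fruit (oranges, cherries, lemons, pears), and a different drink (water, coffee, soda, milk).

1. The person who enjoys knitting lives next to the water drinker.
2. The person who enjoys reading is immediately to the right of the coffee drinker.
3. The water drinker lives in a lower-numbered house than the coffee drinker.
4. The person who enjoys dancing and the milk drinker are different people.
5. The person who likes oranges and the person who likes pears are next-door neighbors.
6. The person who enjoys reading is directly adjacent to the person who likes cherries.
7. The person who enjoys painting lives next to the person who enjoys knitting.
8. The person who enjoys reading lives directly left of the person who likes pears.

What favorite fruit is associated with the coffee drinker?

cherries

The person who enjoys reading is in house 3 (clue 2).
Clue 2 places the coffee drinker in house 2.
By clue 3, the water drinker is in house 1.
By clue 8, the person who likes pears is in house 4.
So house 1 gets lemons for favorite fruit.
So house 3 gets oranges for favorite fruit.
By clue 1, the person who enjoys knitting is in house 2.
The person who enjoys painting is in house 1 (clue 7).
So house 4 gets dancing for hobby.
That leaves cherries as the favorite fruit for house 2.
By clue 4, the milk drinker is in house 3.
House 4 drink: only soda fits.
So: house 1 = painting/lemons/water, house 2 = knitting/cherries/coffee, house 3 = reading/oranges/milk, house 4 = dancing/pears/soda.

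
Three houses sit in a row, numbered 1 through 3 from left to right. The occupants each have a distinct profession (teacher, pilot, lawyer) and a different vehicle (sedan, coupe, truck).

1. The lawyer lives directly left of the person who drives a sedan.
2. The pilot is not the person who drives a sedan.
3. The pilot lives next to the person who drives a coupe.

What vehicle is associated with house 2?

The lawyer is narrowed to house 1 or 2; consider each.
Placing it in house 1 leads to a contradiction, so it's in house 2.
From clue 1, the person who drives a sedan must be in house 3.
So house 3 gets teacher for profession.
By clue 3, the person who drives a coupe is in house 2.
House 1 profession: only pilot fits.
House 1 vehicle: only truck fits.
So: house 1 = pilot/truck, house 2 = lawyer/coupe, house 3 = teacher/sedan.

coupe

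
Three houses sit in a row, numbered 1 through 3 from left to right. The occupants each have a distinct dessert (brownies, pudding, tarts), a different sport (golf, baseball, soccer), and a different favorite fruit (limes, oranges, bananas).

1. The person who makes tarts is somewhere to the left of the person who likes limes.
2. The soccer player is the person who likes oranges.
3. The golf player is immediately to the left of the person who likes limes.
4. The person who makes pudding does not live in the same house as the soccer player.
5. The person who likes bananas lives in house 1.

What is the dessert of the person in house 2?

Clue 5: the person who likes bananas is in house 1.
The person who makes tarts is narrowed to house 1 or 2; consider each.
Placing it in house 2 leads to a contradiction, so it's in house 1.
The person who makes brownies is narrowed to house 2 or 3; consider each.
Placing it in house 2 leads to a contradiction, so it's in house 3.
House 2's dessert must be pudding (nothing else left).
From clue 4, the soccer player must be in house 3.
Clue 2 places the person who likes oranges in house 3.
House 2 favorite fruit: only limes fits.
Clue 3: the golf player is in house 1.
The only sport still possible for house 2 is baseball.
So: house 1 = tarts/golf/bananas, house 2 = pudding/baseball/limes, house 3 = brownies/soccer/oranges.

pudding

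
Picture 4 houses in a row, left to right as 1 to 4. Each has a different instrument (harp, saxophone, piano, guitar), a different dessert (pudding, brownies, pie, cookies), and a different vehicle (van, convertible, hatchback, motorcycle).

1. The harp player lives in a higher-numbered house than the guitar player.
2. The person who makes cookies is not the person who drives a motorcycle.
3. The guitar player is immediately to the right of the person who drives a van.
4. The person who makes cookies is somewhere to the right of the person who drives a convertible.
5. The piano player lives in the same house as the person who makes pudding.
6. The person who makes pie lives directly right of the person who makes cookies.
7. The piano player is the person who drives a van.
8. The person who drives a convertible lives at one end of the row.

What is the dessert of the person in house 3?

Clue 8: the person who drives a convertible is in house 1.
Clue 3: the guitar player is in house 3.
From clue 7, the piano player must be in house 2.
House 1 instrument: only saxophone fits.
That leaves harp as the instrument for house 4.
House 2 vehicle: only van fits.
Clue 5: the person who makes pudding is in house 2.
House 1 dessert: only brownies fits.
House 3 dessert: only cookies fits.
House 4 dessert: only pie fits.
Clue 2 places the person who drives a motorcycle in house 4.
House 3 vehicle: only hatchback fits.
So: house 1 = saxophone/brownies/convertible, house 2 = piano/pudding/van, house 3 = guitar/cookies/hatchback, house 4 = harp/pie/motorcycle.

cookies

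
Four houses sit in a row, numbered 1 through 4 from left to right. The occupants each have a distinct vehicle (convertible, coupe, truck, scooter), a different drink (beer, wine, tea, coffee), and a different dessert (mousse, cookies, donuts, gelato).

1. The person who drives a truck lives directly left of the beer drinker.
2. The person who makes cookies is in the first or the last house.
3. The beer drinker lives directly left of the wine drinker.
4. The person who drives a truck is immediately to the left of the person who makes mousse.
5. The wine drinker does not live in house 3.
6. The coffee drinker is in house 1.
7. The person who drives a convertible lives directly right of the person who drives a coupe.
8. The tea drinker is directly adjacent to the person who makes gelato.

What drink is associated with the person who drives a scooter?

Clue 5: the wine drinker is in house 4.
By clue 6, the coffee drinker is in house 1.
By clue 3, the beer drinker is in house 3.
House 2 drink: only tea fits.
From clue 1, the person who drives a truck must be in house 2.
By clue 4, the person who makes mousse is in house 3.
So house 1 gets gelato for dessert.
So house 2 gets donuts for dessert.
House 4's dessert must be cookies (nothing else left).
Clue 7 places the person who drives a convertible in house 4.
Clue 7 places the person who drives a coupe in house 3.
House 1 vehicle: only scooter fits.
So: house 1 = scooter/coffee/gelato, house 2 = truck/tea/donuts, house 3 = coupe/beer/mousse, house 4 = convertible/wine/cookies.

coffee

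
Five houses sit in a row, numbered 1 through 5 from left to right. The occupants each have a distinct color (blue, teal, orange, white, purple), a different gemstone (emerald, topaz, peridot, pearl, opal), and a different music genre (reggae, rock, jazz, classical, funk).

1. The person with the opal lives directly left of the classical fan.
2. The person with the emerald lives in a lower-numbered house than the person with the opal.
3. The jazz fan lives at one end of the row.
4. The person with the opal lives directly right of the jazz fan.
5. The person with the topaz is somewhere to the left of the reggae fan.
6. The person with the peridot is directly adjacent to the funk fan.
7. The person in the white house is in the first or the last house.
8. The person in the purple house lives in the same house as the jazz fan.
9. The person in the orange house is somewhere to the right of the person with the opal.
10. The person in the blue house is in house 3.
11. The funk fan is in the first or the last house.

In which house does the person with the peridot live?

The person with the opal is in house 2 (clue 4).
Clue 4: the jazz fan is in house 1.
Clue 8 places the person in the purple house in house 1.
Clue 10: the person in the blue house is in house 3.
So house 2 gets teal for color.
So house 4 gets orange for color.
The only color still possible for house 5 is white.
That leaves funk as the music genre for house 5.
By clue 1, the classical fan is in house 3.
By clue 2, the person with the emerald is in house 1.
The person with the peridot is in house 4 (clue 6).
The only gemstone still possible for house 3 is topaz.
So house 5 gets pearl for gemstone.
From clue 5, the reggae fan must be in house 4.
House 2's music genre must be rock (nothing else left).
So: house 1 = purple/emerald/jazz, house 2 = teal/opal/rock, house 3 = blue/topaz/classical, house 4 = orange/peridot/reggae, house 5 = white/pearl/funk.

4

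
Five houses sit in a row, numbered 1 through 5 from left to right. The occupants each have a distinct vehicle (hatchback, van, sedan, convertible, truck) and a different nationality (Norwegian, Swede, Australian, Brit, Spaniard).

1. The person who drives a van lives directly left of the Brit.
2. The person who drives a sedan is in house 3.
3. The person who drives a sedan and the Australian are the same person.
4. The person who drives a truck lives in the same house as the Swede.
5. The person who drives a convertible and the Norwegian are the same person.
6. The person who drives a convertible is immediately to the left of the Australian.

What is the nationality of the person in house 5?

Brit

From clue 2, the person who drives a sedan must be in house 3.
By clue 3, the Australian is in house 3.
The person who drives a convertible is in house 2 (clue 6).
The Norwegian is in house 2 (clue 5).
That leaves Brit as the nationality for house 5.
From clue 1, the person who drives a van must be in house 4.
So house 1 gets truck for vehicle.
House 5's vehicle must be hatchback (nothing else left).
The Swede is in house 1 (clue 4).
The only nationality still possible for house 4 is Spaniard.
So: house 1 = truck/Swede, house 2 = convertible/Norwegian, house 3 = sedan/Australian, house 4 = van/Spaniard, house 5 = hatchback/Brit.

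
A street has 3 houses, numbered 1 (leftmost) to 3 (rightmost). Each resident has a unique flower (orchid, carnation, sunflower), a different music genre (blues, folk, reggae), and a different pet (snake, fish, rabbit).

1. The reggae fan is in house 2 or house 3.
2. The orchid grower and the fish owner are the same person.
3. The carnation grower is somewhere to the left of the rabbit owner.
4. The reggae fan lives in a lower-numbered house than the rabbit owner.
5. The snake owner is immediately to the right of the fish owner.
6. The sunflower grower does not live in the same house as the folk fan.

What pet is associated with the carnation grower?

The reggae fan is in house 2 (clue 4).
The rabbit owner is in house 3 (clue 4).
That leaves fish as the pet for house 1.
House 2's pet must be snake (nothing else left).
The orchid grower is in house 1 (clue 2).
The only flower still possible for house 2 is carnation.
House 3 flower: only sunflower fits.
The folk fan is in house 1 (clue 6).
The only music genre still possible for house 3 is blues.
So: house 1 = orchid/folk/fish, house 2 = carnation/reggae/snake, house 3 = sunflower/blues/rabbit.

snake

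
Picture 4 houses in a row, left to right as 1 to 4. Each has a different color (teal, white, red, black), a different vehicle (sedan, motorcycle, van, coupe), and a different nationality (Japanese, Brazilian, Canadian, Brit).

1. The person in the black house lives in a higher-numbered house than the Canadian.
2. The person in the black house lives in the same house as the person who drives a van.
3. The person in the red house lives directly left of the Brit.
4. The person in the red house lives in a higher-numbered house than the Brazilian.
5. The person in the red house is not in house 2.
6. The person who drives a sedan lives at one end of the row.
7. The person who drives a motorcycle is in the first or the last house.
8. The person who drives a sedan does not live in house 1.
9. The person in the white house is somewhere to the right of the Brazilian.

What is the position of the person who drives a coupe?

3

Clue 5 places the person in the red house in house 3.
From clue 8, the person who drives a sedan must be in house 4.
So house 1 gets teal for color.
The only vehicle still possible for house 1 is motorcycle.
The person in the black house is in house 2 (clue 2).
By clue 2, the person who drives a van is in house 2.
Clue 3: the Brit is in house 4.
That leaves white as the color for house 4.
House 3 vehicle: only coupe fits.
The Canadian is in house 1 (clue 1).
The only nationality still possible for house 3 is Japanese.
That leaves Brazilian as the nationality for house 2.
So: house 1 = teal/motorcycle/Canadian, house 2 = black/van/Brazilian, house 3 = red/coupe/Japanese, house 4 = white/sedan/Brit.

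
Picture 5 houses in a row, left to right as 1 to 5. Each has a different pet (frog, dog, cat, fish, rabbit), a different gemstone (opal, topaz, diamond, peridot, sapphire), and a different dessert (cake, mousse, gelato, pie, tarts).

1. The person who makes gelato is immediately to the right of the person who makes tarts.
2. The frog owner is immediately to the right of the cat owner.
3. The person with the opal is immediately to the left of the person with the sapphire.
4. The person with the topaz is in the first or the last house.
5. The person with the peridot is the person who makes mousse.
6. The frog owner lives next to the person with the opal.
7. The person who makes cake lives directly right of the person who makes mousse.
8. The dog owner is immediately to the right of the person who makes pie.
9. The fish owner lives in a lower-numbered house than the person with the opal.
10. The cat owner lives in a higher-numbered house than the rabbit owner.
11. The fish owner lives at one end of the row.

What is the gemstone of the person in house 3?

diamond

The fish owner is in house 1 (clue 11).
The cat owner is narrowed to house 3 or 4; consider each.
Placing it in house 3 leads to a contradiction, so it's in house 4.
Clue 2: the frog owner is in house 5.
From clue 6, the person with the opal must be in house 4.
House 5 gemstone: only sapphire fits.
The only gemstone still possible for house 1 is topaz.
House 5's dessert must be gelato (nothing else left).
By clue 1, the person who makes tarts is in house 4.
The only dessert still possible for house 1 is pie.
House 2's dessert must be mousse (nothing else left).
House 3 dessert: only cake fits.
From clue 5, the person with the peridot must be in house 2.
From clue 8, the dog owner must be in house 2.
The only pet still possible for house 3 is rabbit.
House 3's gemstone must be diamond (nothing else left).
So: house 1 = fish/topaz/pie, house 2 = dog/peridot/mousse, house 3 = rabbit/diamond/cake, house 4 = cat/opal/tarts, house 5 = frog/sapphire/gelato.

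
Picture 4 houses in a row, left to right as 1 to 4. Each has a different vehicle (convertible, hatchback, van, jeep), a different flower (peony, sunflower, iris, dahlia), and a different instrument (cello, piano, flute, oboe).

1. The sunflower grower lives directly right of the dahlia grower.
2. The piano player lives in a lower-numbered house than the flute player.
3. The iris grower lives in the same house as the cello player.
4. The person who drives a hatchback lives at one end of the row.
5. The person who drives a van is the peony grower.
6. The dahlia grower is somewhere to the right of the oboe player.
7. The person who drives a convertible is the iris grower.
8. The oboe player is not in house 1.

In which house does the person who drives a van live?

Clue 8 places the oboe player in house 2.
From clue 6, the dahlia grower must be in house 3.
That leaves peony as the flower for house 2.
The person who drives a van is in house 2 (clue 5).
House 3 vehicle: only jeep fits.
House 1 flower: only iris fits.
That leaves sunflower as the flower for house 4.
From clue 3, the cello player must be in house 1.
The person who drives a convertible is in house 1 (clue 7).
House 4 vehicle: only hatchback fits.
House 3's instrument must be piano (nothing else left).
So house 4 gets flute for instrument.
So: house 1 = convertible/iris/cello, house 2 = van/peony/oboe, house 3 = jeep/dahlia/piano, house 4 = hatchback/sunflower/flute.

2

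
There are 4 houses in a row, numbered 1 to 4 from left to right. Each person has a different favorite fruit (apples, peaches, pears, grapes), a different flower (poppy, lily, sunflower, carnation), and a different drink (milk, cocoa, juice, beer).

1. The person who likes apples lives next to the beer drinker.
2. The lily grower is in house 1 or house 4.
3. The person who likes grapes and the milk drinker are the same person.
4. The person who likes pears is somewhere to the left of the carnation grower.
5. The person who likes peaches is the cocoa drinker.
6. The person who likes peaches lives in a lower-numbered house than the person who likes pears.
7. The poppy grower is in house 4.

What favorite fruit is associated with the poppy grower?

grapes

From clue 7, the poppy grower must be in house 4.
That leaves lily as the flower for house 1.
From clue 4, the person who likes pears must be in house 2.
Clue 4: the carnation grower is in house 3.
From clue 6, the person who likes peaches must be in house 1.
So house 2 gets sunflower for flower.
The cocoa drinker is in house 1 (clue 5).
The person who likes apples is narrowed to house 3 or 4; consider each.
Placing it in house 4 leads to a contradiction, so it's in house 3.
So house 4 gets grapes for favorite fruit.
From clue 3, the milk drinker must be in house 4.
House 2 drink: only beer fits.
House 3 drink: only juice fits.
So: house 1 = peaches/lily/cocoa, house 2 = pears/sunflower/beer, house 3 = apples/carnation/juice, house 4 = grapes/poppy/milk.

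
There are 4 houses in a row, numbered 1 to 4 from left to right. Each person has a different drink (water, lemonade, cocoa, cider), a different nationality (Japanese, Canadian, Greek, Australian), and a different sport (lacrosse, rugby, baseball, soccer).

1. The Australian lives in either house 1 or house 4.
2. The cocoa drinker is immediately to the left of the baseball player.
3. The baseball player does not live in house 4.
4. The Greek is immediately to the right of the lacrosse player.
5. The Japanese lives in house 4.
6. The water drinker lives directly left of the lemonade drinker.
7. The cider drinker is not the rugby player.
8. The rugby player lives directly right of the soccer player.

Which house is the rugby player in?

4

The Japanese is in house 4 (clue 5).
House 1 nationality: only Australian fits.
That leaves rugby as the sport for house 4.
From clue 8, the soccer player must be in house 3.
The only drink still possible for house 4 is lemonade.
House 1 sport: only lacrosse fits.
That leaves baseball as the sport for house 2.
From clue 2, the cocoa drinker must be in house 1.
The Greek is in house 2 (clue 4).
The water drinker is in house 3 (clue 6).
The only drink still possible for house 2 is cider.
House 3's nationality must be Canadian (nothing else left).
So: house 1 = cocoa/Australian/lacrosse, house 2 = cider/Greek/baseball, house 3 = water/Canadian/soccer, house 4 = lemonade/Japanese/rugby.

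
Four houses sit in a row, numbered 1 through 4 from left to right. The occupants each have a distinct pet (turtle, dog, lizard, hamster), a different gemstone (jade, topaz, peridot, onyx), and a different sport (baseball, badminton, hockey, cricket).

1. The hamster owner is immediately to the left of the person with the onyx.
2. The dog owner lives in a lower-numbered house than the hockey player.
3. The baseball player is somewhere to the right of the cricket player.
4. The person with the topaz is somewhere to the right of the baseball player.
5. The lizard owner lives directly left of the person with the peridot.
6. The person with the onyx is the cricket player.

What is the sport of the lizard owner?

House 4's pet must be turtle (nothing else left).
So house 1 gets jade for gemstone.
House 1's sport must be badminton (nothing else left).
So house 4 gets hockey for sport.
By clue 3, the baseball player is in house 3.
Clue 3: the cricket player is in house 2.
From clue 4, the person with the topaz must be in house 4.
From clue 6, the person with the onyx must be in house 2.
That leaves peridot as the gemstone for house 3.
Clue 1 places the hamster owner in house 1.
The lizard owner is in house 2 (clue 5).
House 3's pet must be dog (nothing else left).
So: house 1 = hamster/jade/badminton, house 2 = lizard/onyx/cricket, house 3 = dog/peridot/baseball, house 4 = turtle/topaz/hockey.

cricket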